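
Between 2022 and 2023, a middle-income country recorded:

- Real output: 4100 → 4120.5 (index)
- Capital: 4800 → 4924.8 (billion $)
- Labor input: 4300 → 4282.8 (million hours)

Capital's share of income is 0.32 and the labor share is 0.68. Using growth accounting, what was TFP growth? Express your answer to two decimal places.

-0.06%

Real output growth = (4120.5 − 4100) / 4100 = 0.5%.
Capital growth = (4924.8 − 4800) / 4800 = 2.6%.
Labor input growth = (4282.8 − 4300) / 4300 = -0.4%.
Labor's share = 1 − 0.32 = 0.68.
Capital: 0.32 × 2.6 = 0.832 pp.
Labor input: 0.68 × (-0.4) = -0.272 pp.
TFP growth = 0.5 − 0.56 = -0.06%.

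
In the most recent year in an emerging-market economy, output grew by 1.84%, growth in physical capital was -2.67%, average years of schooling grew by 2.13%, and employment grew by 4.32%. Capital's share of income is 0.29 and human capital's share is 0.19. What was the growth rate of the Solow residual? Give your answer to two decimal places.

-0.04%

Labor's share = 1 − 0.29 − 0.19 = 0.52.
Physical capital: 0.29 × (-2.67) = -0.7743 pp.
Average years of schooling: 0.19 × 2.13 = 0.4047 pp.
Employment: 0.52 × 4.32 = 2.2464 pp.
TFP growth = 1.84 − 1.8768 = -0.0368%.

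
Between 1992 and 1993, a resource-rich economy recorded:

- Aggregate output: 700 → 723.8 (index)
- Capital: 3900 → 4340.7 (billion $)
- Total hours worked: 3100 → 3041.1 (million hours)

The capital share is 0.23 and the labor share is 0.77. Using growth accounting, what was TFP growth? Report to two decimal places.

Aggregate output growth = (723.8 − 700) / 700 = 3.4%.
Capital growth = (4340.7 − 3900) / 3900 = 11.3%.
Total hours worked growth = (3041.1 − 3100) / 3100 = -1.9%.
Labor's share = 1 − 0.23 = 0.77.
Capital: 0.23 × 11.3 = 2.599 pp.
Total hours worked: 0.77 × (-1.9) = -1.463 pp.
TFP growth = 3.4 − 1.136 = 2.264%.

TFP grew 2.26%.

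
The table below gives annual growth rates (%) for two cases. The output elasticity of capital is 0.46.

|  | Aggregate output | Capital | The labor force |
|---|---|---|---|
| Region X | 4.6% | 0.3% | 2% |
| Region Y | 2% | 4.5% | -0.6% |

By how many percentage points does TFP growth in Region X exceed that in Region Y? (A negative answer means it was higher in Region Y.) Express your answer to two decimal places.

3.13 percentage points

Labor's share = 1 − 0.46 = 0.54.
Region X: TFP = 4.6 − 0.138 − 1.08 = 3.382%.
Region Y: TFP = 2 − 2.07 + 0.324 = 0.254%.
Difference = 3.382 − (0.254) = 3.128 pp.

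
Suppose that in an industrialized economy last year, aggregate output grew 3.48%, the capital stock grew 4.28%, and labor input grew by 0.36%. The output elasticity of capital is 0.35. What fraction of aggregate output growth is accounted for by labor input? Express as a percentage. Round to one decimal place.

Labor's share = 1 − 0.35 = 0.65.
Labor input contributed 0.65 × 0.36 = 0.234 pp.
Share of growth = 0.234 / 3.48 × 100 = 6.724%.

6.7%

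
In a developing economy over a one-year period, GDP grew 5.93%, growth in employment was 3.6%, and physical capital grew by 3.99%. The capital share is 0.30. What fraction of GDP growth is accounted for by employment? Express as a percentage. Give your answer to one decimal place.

Labor's share = 1 − 0.3 = 0.7.
Employment contributed 0.7 × 3.6 = 2.52 pp.
Share of growth = 2.52 / 5.93 × 100 = 42.496%.

42.5%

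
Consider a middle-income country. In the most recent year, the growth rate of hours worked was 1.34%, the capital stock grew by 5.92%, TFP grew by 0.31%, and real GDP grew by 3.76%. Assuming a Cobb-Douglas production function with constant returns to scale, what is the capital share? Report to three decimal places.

0.461

gY = gA + α·gK + (1−α)·gL, so gY − gA − gL = α(gK − gL).
3.76 − 0.31 − 1.34 = α × (5.92 − 1.34).
2.11 = 4.58 α, so α = 0.4607.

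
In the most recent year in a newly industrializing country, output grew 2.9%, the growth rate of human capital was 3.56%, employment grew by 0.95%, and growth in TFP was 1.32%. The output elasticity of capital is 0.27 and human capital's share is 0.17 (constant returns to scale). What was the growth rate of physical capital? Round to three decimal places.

1.640%

Labor's share = 1 − 0.27 − 0.17 = 0.56.
gY = gA + 0.17×3.56 + 0.56×0.95 + 0.27×g.
0.27×g = 2.9 − 1.32 − 1.1372 = 0.4428.
g = 0.4428 / 0.27 = 1.64%.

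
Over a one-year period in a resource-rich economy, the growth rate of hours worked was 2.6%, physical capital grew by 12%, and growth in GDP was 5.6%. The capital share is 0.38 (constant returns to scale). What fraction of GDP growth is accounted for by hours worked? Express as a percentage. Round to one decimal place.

Labor's share = 1 − 0.38 = 0.62.
Hours worked contributed 0.62 × 2.6 = 1.612 pp.
Share of growth = 1.612 / 5.6 × 100 = 28.786%.

Hours worked accounted for 28.8% of growth.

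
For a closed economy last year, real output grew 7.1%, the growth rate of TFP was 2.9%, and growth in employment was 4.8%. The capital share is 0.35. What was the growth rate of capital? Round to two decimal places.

Labor's share = 1 − 0.35 = 0.65.
gY = gA + 0.65×4.8 + 0.35×g.
0.35×g = 7.1 − 2.9 − 3.12 = 1.08.
g = 1.08 / 0.35 = 3.0857%.

3.09%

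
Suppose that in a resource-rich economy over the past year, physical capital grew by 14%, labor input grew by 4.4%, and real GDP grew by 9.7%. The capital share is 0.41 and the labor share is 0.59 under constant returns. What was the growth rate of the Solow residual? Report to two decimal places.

Labor's share = 1 − 0.41 = 0.59.
Physical capital: 0.41 × 14 = 5.74 pp.
Labor input: 0.59 × 4.4 = 2.596 pp.
TFP growth = 9.7 − 8.336 = 1.364%.

1.36%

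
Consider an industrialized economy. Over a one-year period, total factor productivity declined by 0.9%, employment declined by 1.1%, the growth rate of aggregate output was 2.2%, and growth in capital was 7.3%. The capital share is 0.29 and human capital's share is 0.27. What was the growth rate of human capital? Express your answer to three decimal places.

5.433%

Labor's share = 1 − 0.29 − 0.27 = 0.44.
gY = gA + 0.29×7.3 + 0.44×(-1.1) + 0.27×g.
0.27×g = 2.2 + 0.9 − 1.633 = 1.467.
g = 1.467 / 0.27 = 5.43333%.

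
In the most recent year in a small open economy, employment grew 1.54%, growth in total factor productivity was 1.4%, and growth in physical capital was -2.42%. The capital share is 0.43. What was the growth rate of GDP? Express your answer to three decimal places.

Labor's share = 1 − 0.43 = 0.57.
Physical capital: 0.43 × (-2.42) = -1.0406 pp.
Employment: 0.57 × 1.54 = 0.8778 pp.
Output growth = 1.4 + (-0.1628) = 1.2372%.

GDP grew 1.237%.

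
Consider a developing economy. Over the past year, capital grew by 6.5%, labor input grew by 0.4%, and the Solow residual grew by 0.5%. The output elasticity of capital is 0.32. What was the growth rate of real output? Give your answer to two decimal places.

Labor's share = 1 − 0.32 = 0.68.
Capital: 0.32 × 6.5 = 2.08 pp.
Labor input: 0.68 × 0.4 = 0.272 pp.
Output growth = 0.5 + 2.352 = 2.852%.

2.85%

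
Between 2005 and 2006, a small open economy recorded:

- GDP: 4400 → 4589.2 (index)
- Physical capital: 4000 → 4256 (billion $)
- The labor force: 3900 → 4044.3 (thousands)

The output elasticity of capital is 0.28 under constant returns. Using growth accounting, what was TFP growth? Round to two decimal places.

-0.16%

GDP growth = (4589.2 − 4400) / 4400 = 4.3%.
Physical capital growth = (4256 − 4000) / 4000 = 6.4%.
The labor force growth = (4044.3 − 3900) / 3900 = 3.7%.
Labor's share = 1 − 0.28 = 0.72.
Physical capital: 0.28 × 6.4 = 1.792 pp.
The labor force: 0.72 × 3.7 = 2.664 pp.
TFP growth = 4.3 − 4.456 = -0.156%.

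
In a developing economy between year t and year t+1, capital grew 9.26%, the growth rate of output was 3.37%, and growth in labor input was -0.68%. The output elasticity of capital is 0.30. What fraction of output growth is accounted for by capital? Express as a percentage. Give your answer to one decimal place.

Capital accounted for 82.4% of growth.

Capital contributed 0.3 × 9.26 = 2.778 pp.
Share of growth = 2.778 / 3.37 × 100 = 82.433%.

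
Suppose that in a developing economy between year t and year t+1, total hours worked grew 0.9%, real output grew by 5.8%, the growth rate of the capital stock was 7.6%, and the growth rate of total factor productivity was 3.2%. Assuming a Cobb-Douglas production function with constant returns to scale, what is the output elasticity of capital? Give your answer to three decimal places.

gY = gA + α·gK + (1−α)·gL, so gY − gA − gL = α(gK − gL).
5.8 − 3.2 − 0.9 = α × (7.6 − 0.9).
1.7 = 6.7 α, so α = 0.25373.

α = 0.254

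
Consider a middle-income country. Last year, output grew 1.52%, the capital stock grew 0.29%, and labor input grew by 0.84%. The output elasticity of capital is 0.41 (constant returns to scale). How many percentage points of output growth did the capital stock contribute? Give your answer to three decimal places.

Contribution = share × growth = 0.41 × 0.29 = 0.1189 pp.

0.119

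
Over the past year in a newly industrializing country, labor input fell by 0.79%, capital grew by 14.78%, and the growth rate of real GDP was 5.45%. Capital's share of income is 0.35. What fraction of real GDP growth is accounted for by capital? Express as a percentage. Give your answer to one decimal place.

Capital accounted for 94.9% of growth.

Capital contributed 0.35 × 14.78 = 5.173 pp.
Share of growth = 5.173 / 5.45 × 100 = 94.917%.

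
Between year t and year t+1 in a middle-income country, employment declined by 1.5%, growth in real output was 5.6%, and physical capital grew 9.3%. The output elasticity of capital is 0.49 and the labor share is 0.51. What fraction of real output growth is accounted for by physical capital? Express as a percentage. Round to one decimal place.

Physical capital contributed 0.49 × 9.3 = 4.557 pp.
Share of growth = 4.557 / 5.6 × 100 = 81.375%.

81.4%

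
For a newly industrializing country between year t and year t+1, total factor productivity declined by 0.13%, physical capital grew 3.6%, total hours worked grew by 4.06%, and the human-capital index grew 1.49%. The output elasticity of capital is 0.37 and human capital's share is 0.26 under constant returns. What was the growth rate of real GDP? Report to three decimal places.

Real GDP growth was 3.092%.

Labor's share = 1 − 0.37 − 0.26 = 0.37.
Physical capital: 0.37 × 3.6 = 1.332 pp.
The human-capital index: 0.26 × 1.49 = 0.3874 pp.
Total hours worked: 0.37 × 4.06 = 1.5022 pp.
Output growth = -0.13 + 3.2216 = 3.0916%.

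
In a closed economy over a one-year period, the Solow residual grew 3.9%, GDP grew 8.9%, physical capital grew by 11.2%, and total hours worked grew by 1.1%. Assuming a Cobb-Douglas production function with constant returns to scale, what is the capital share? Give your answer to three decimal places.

gY = gA + α·gK + (1−α)·gL, so gY − gA − gL = α(gK − gL).
8.9 − 3.9 − 1.1 = α × (11.2 − 1.1).
3.9 = 10.1 α, so α = 0.38614.

α = 0.386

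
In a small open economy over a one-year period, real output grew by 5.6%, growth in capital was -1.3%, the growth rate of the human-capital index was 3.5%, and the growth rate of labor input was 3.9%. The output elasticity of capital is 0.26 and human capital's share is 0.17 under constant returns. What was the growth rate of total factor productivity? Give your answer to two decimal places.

Labor's share = 1 − 0.26 − 0.17 = 0.57.
Capital: 0.26 × (-1.3) = -0.338 pp.
The human-capital index: 0.17 × 3.5 = 0.595 pp.
Labor input: 0.57 × 3.9 = 2.223 pp.
TFP growth = 5.6 − 2.48 = 3.12%.

Total factor productivity grew 3.12%.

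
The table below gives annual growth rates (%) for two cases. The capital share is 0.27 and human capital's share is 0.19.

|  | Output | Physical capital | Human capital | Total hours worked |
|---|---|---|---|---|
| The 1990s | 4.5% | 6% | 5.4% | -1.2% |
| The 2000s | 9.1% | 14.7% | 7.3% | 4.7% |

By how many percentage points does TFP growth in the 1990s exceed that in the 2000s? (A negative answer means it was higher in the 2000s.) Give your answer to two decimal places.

Labor's share = 1 − 0.27 − 0.19 = 0.54.
The 1990s: TFP = 4.5 − 1.62 − 1.026 + 0.648 = 2.502%.
The 2000s: TFP = 9.1 − 3.969 − 1.387 − 2.538 = 1.206%.
Difference = 2.502 − (1.206) = 1.296 pp.

1.30 percentage points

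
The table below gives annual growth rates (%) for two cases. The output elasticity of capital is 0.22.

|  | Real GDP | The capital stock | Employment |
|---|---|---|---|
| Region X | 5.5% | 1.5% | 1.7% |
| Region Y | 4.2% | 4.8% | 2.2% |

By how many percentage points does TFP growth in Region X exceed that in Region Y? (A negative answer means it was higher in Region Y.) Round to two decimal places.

2.42 percentage points

Labor's share = 1 − 0.22 = 0.78.
Region X: TFP = 5.5 − 0.33 − 1.326 = 3.844%.
Region Y: TFP = 4.2 − 1.056 − 1.716 = 1.428%.
Difference = 3.844 − (1.428) = 2.416 pp.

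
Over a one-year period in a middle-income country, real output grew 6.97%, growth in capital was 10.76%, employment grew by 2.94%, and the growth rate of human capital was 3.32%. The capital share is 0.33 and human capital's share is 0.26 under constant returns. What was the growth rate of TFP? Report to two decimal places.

Labor's share = 1 − 0.33 − 0.26 = 0.41.
Capital: 0.33 × 10.76 = 3.5508 pp.
Human capital: 0.26 × 3.32 = 0.8632 pp.
Employment: 0.41 × 2.94 = 1.2054 pp.
TFP growth = 6.97 − 5.6194 = 1.3506%.

TFP grew 1.35%.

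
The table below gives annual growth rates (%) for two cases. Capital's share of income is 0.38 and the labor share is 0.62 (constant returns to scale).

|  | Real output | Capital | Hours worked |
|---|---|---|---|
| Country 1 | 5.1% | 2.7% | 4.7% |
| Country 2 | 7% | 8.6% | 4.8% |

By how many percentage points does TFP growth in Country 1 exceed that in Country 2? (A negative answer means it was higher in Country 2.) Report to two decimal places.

0.40 percentage points

Labor's share = 1 − 0.38 = 0.62.
Country 1: TFP = 5.1 − 1.026 − 2.914 = 1.16%.
Country 2: TFP = 7 − 3.268 − 2.976 = 0.756%.
Difference = 1.16 − (0.756) = 0.404 pp.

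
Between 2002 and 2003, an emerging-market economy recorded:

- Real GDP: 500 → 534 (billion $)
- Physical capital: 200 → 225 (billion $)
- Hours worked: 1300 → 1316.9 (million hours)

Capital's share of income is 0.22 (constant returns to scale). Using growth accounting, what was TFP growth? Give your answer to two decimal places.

Real GDP growth = (534 − 500) / 500 = 6.8%.
Physical capital growth = (225 − 200) / 200 = 12.5%.
Hours worked growth = (1316.9 − 1300) / 1300 = 1.3%.
Labor's share = 1 − 0.22 = 0.78.
Physical capital: 0.22 × 12.5 = 2.75 pp.
Hours worked: 0.78 × 1.3 = 1.014 pp.
TFP growth = 6.8 − 3.764 = 3.036%.

3.04%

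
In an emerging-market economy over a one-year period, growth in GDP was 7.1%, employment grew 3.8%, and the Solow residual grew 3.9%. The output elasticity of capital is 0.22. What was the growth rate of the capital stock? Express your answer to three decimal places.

The capital stock growth was 1.073%.

Labor's share = 1 − 0.22 = 0.78.
gY = gA + 0.78×3.8 + 0.22×g.
0.22×g = 7.1 − 3.9 − 2.964 = 0.236.
g = 0.236 / 0.22 = 1.07273%.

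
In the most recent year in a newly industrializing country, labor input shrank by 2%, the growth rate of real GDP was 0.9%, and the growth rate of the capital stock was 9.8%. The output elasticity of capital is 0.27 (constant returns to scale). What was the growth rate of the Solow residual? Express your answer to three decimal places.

-0.286%

Labor's share = 1 − 0.27 = 0.73.
The capital stock: 0.27 × 9.8 = 2.646 pp.
Labor input: 0.73 × (-2) = -1.46 pp.
TFP growth = 0.9 − 1.186 = -0.286%.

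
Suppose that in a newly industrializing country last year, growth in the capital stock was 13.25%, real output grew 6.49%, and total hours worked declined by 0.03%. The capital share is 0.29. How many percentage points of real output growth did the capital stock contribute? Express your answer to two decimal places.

Contribution = share × growth = 0.29 × 13.25 = 3.8425 pp.

3.84 percentage points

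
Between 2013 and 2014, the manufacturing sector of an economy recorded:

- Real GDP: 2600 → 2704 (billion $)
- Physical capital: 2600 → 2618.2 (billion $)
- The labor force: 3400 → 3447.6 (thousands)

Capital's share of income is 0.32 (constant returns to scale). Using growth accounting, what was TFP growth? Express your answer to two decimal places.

Real GDP growth = (2704 − 2600) / 2600 = 4%.
Physical capital growth = (2618.2 − 2600) / 2600 = 0.7%.
The labor force growth = (3447.6 − 3400) / 3400 = 1.4%.
Labor's share = 1 − 0.32 = 0.68.
Physical capital: 0.32 × 0.7 = 0.224 pp.
The labor force: 0.68 × 1.4 = 0.952 pp.
TFP growth = 4 − 1.176 = 2.824%.

2.82%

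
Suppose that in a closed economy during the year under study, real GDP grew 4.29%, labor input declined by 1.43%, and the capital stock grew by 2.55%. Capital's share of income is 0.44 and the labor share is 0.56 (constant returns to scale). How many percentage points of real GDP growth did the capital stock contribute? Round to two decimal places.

1.12

Contribution = share × growth = 0.44 × 2.55 = 1.122 pp.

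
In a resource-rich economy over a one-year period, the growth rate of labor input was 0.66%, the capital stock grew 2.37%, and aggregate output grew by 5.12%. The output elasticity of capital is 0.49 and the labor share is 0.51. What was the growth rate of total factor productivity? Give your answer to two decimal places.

Total factor productivity grew 3.62%.

Labor's share = 1 − 0.49 = 0.51.
The capital stock: 0.49 × 2.37 = 1.1613 pp.
Labor input: 0.51 × 0.66 = 0.3366 pp.
TFP growth = 5.12 − 1.4979 = 3.6221%.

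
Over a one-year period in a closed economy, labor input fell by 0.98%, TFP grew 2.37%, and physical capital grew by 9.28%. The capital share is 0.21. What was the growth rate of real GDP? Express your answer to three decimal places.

Labor's share = 1 − 0.21 = 0.79.
Physical capital: 0.21 × 9.28 = 1.9488 pp.
Labor input: 0.79 × (-0.98) = -0.7742 pp.
Output growth = 2.37 + 1.1746 = 3.5446%.

3.545%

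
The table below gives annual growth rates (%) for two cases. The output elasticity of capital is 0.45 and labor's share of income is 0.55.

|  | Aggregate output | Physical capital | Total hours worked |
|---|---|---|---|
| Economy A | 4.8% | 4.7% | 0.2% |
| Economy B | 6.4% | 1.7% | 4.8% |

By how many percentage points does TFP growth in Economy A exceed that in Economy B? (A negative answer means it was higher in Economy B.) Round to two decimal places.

-0.42 percentage points

Labor's share = 1 − 0.45 = 0.55.
Economy A: TFP = 4.8 − 2.115 − 0.11 = 2.575%.
Economy B: TFP = 6.4 − 0.765 − 2.64 = 2.995%.
Difference = 2.575 − (2.995) = -0.42 pp.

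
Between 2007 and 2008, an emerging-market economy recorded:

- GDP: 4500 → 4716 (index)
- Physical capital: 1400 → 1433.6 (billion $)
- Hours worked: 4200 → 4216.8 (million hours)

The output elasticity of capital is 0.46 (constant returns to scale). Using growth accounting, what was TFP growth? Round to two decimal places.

GDP growth = (4716 − 4500) / 4500 = 4.8%.
Physical capital growth = (1433.6 − 1400) / 1400 = 2.4%.
Hours worked growth = (4216.8 − 4200) / 4200 = 0.4%.
Labor's share = 1 − 0.46 = 0.54.
Physical capital: 0.46 × 2.4 = 1.104 pp.
Hours worked: 0.54 × 0.4 = 0.216 pp.
TFP growth = 4.8 − 1.32 = 3.48%.

3.48%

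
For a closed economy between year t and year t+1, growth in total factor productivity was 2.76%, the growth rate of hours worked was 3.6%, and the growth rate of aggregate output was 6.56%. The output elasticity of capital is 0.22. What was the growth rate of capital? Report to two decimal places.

Labor's share = 1 − 0.22 = 0.78.
gY = gA + 0.78×3.6 + 0.22×g.
0.22×g = 6.56 − 2.76 − 2.808 = 0.992.
g = 0.992 / 0.22 = 4.5091%.

4.51%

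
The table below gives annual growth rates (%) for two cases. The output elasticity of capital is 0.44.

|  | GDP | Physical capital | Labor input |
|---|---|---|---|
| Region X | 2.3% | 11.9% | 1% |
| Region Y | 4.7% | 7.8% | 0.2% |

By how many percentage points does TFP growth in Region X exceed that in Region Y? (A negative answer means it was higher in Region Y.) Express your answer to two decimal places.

-4.65 percentage points

Labor's share = 1 − 0.44 = 0.56.
Region X: TFP = 2.3 − 5.236 − 0.56 = -3.496%.
Region Y: TFP = 4.7 − 3.432 − 0.112 = 1.156%.
Difference = -3.496 − (1.156) = -4.652 pp.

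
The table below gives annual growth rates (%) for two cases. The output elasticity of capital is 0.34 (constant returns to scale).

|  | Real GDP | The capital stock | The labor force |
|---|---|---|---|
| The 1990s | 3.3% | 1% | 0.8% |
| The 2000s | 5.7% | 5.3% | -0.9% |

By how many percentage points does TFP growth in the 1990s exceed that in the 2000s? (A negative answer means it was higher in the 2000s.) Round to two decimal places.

Labor's share = 1 − 0.34 = 0.66.
The 1990s: TFP = 3.3 − 0.34 − 0.528 = 2.432%.
The 2000s: TFP = 5.7 − 1.802 + 0.594 = 4.492%.
Difference = 2.432 − (4.492) = -2.06 pp.

-2.06 percentage points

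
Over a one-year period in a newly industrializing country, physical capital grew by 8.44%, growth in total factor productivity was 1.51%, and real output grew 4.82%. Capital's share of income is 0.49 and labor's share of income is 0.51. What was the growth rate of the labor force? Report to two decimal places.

-1.62%

Labor's share = 1 − 0.49 = 0.51.
gY = gA + 0.49×8.44 + 0.51×g.
0.51×g = 4.82 − 1.51 − 4.1356 = -0.8256.
g = -0.8256 / 0.51 = -1.6188%.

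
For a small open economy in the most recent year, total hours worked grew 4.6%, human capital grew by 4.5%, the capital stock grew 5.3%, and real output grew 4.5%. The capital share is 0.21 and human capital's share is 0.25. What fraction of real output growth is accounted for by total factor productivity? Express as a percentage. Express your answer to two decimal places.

Total factor productivity accounted for -4.93% of growth.

Labor's share = 1 − 0.21 − 0.25 = 0.54.
The capital stock: 0.21 × 5.3 = 1.113 pp.
Human capital: 0.25 × 4.5 = 1.125 pp.
Total hours worked: 0.54 × 4.6 = 2.484 pp.
TFP growth = 4.5 − 4.722 = -0.222%.
TFP share of growth = -0.222 / 4.5 × 100 = -4.9333%.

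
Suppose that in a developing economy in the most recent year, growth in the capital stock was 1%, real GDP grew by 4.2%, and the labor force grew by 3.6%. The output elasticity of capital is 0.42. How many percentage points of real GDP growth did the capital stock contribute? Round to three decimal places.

Contribution = share × growth = 0.42 × 1 = 0.42 pp.

0.420 percentage points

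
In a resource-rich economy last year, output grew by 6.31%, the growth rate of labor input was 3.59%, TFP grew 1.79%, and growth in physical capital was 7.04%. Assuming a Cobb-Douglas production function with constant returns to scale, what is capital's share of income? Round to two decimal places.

Capital's share of income is 0.27.

gY = gA + α·gK + (1−α)·gL, so gY − gA − gL = α(gK − gL).
6.31 − 1.79 − 3.59 = α × (7.04 − 3.59).
0.93 = 3.45 α, so α = 0.2696.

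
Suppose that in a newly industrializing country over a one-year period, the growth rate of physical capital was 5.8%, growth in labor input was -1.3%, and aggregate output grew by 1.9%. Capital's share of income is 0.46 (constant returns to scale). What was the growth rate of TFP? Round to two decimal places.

-0.07%

Labor's share = 1 − 0.46 = 0.54.
Physical capital: 0.46 × 5.8 = 2.668 pp.
Labor input: 0.54 × (-1.3) = -0.702 pp.
TFP growth = 1.9 − 1.966 = -0.066%.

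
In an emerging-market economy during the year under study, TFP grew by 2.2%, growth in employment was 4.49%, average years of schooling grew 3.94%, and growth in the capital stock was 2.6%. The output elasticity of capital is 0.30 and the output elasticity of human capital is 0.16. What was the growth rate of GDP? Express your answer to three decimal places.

Labor's share = 1 − 0.3 − 0.16 = 0.54.
The capital stock: 0.3 × 2.6 = 0.78 pp.
Average years of schooling: 0.16 × 3.94 = 0.6304 pp.
Employment: 0.54 × 4.49 = 2.4246 pp.
Output growth = 2.2 + 3.835 = 6.035%.

6.035%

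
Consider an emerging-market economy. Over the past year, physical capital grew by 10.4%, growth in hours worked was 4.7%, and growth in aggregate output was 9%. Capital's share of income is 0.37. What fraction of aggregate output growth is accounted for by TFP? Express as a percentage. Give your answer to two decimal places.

Labor's share = 1 − 0.37 = 0.63.
Physical capital: 0.37 × 10.4 = 3.848 pp.
Hours worked: 0.63 × 4.7 = 2.961 pp.
TFP growth = 9 − 6.809 = 2.191%.
TFP share of growth = 2.191 / 9 × 100 = 24.3444%.

24.34%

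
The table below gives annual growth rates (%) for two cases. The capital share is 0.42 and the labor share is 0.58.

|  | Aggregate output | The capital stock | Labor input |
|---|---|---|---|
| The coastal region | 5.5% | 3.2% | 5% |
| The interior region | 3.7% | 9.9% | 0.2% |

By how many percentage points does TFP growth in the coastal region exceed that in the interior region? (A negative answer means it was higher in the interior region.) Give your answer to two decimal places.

Labor's share = 1 − 0.42 = 0.58.
The coastal region: TFP = 5.5 − 1.344 − 2.9 = 1.256%.
The interior region: TFP = 3.7 − 4.158 − 0.116 = -0.574%.
Difference = 1.256 − (-0.574) = 1.83 pp.

1.83 percentage points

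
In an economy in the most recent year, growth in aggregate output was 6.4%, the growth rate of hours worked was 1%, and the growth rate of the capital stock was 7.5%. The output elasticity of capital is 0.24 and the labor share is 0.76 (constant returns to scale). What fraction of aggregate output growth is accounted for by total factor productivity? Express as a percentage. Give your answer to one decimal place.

Total factor productivity accounted for 60.0% of growth.

Labor's share = 1 − 0.24 = 0.76.
The capital stock: 0.24 × 7.5 = 1.8 pp.
Hours worked: 0.76 × 1 = 0.76 pp.
TFP growth = 6.4 − 2.56 = 3.84%.
TFP share of growth = 3.84 / 6.4 × 100 = 60%.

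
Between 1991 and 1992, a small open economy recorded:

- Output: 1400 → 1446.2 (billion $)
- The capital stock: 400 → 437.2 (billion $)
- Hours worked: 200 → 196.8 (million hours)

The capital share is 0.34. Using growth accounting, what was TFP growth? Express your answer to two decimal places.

Output growth = (1446.2 − 1400) / 1400 = 3.3%.
The capital stock growth = (437.2 − 400) / 400 = 9.3%.
Hours worked growth = (196.8 − 200) / 200 = -1.6%.
Labor's share = 1 − 0.34 = 0.66.
The capital stock: 0.34 × 9.3 = 3.162 pp.
Hours worked: 0.66 × (-1.6) = -1.056 pp.
TFP growth = 3.3 − 2.106 = 1.194%.

TFP growth was 1.19%.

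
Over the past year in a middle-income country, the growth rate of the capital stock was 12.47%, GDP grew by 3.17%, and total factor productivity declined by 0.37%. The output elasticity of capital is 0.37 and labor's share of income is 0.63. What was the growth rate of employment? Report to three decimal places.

Labor's share = 1 − 0.37 = 0.63.
gY = gA + 0.37×12.47 + 0.63×g.
0.63×g = 3.17 + 0.37 − 4.6139 = -1.0739.
g = -1.0739 / 0.63 = -1.7046%.

-1.705%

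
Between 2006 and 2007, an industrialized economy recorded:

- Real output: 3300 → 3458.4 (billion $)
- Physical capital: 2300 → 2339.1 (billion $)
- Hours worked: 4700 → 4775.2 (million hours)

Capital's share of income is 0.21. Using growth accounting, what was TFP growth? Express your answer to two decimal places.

3.18%

Real output growth = (3458.4 − 3300) / 3300 = 4.8%.
Physical capital growth = (2339.1 − 2300) / 2300 = 1.7%.
Hours worked growth = (4775.2 − 4700) / 4700 = 1.6%.
Labor's share = 1 − 0.21 = 0.79.
Physical capital: 0.21 × 1.7 = 0.357 pp.
Hours worked: 0.79 × 1.6 = 1.264 pp.
TFP growth = 4.8 − 1.621 = 3.179%.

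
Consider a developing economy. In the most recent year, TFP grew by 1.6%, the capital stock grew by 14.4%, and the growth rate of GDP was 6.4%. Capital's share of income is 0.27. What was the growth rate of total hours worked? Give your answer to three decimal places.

Labor's share = 1 − 0.27 = 0.73.
gY = gA + 0.27×14.4 + 0.73×g.
0.73×g = 6.4 − 1.6 − 3.888 = 0.912.
g = 0.912 / 0.73 = 1.24932%.

Total hours worked growth was 1.249%.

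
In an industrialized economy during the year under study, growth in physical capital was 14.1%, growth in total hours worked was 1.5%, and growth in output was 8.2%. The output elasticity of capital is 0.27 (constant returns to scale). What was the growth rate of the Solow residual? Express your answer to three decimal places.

3.298%

Labor's share = 1 − 0.27 = 0.73.
Physical capital: 0.27 × 14.1 = 3.807 pp.
Total hours worked: 0.73 × 1.5 = 1.095 pp.
TFP growth = 8.2 − 4.902 = 3.298%.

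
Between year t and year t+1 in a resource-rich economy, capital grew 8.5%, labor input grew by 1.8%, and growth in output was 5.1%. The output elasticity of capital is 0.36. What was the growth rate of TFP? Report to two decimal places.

0.89%

Labor's share = 1 − 0.36 = 0.64.
Capital: 0.36 × 8.5 = 3.06 pp.
Labor input: 0.64 × 1.8 = 1.152 pp.
TFP growth = 5.1 − 4.212 = 0.888%.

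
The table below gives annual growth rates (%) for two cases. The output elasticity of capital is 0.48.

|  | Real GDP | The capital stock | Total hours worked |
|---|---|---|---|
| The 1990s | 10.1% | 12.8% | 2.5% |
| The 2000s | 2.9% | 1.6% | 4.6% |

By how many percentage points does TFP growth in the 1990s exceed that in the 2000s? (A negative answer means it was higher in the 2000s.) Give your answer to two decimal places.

Labor's share = 1 − 0.48 = 0.52.
The 1990s: TFP = 10.1 − 6.144 − 1.3 = 2.656%.
The 2000s: TFP = 2.9 − 0.768 − 2.392 = -0.26%.
Difference = 2.656 − (-0.26) = 2.916 pp.

2.92 percentage points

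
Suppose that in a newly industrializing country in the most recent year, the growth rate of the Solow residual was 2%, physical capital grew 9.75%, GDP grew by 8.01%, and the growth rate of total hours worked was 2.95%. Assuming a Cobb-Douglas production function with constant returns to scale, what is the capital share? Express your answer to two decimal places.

The capital share is 0.45.

gY = gA + α·gK + (1−α)·gL, so gY − gA − gL = α(gK − gL).
8.01 − 2 − 2.95 = α × (9.75 − 2.95).
3.06 = 6.8 α, so α = 0.45.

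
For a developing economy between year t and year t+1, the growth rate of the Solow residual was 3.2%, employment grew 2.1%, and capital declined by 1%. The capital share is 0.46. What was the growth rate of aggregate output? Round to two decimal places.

Aggregate output growth was 3.87%.

Labor's share = 1 − 0.46 = 0.54.
Capital: 0.46 × (-1) = -0.46 pp.
Employment: 0.54 × 2.1 = 1.134 pp.
Output growth = 3.2 + 0.674 = 3.874%.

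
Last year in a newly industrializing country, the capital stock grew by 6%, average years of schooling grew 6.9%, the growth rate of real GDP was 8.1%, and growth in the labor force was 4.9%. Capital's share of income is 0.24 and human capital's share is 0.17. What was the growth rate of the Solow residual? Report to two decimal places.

Labor's share = 1 − 0.24 − 0.17 = 0.59.
The capital stock: 0.24 × 6 = 1.44 pp.
Average years of schooling: 0.17 × 6.9 = 1.173 pp.
The labor force: 0.59 × 4.9 = 2.891 pp.
TFP growth = 8.1 − 5.504 = 2.596%.

2.60%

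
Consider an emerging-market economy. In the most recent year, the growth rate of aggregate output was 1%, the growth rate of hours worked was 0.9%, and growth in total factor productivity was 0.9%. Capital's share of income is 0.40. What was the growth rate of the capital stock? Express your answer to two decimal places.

Labor's share = 1 − 0.4 = 0.6.
gY = gA + 0.6×0.9 + 0.4×g.
0.4×g = 1 − 0.9 − 0.54 = -0.44.
g = -0.44 / 0.4 = -1.1%.

-1.10%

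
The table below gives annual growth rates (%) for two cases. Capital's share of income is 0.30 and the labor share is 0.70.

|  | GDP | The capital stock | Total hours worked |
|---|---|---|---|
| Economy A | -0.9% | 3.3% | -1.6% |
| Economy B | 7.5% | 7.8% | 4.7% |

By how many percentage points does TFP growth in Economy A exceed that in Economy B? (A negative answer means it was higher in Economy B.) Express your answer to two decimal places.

Labor's share = 1 − 0.3 = 0.7.
Economy A: TFP = -0.9 − 0.99 + 1.12 = -0.77%.
Economy B: TFP = 7.5 − 2.34 − 3.29 = 1.87%.
Difference = -0.77 − (1.87) = -2.64 pp.

-2.64 percentage points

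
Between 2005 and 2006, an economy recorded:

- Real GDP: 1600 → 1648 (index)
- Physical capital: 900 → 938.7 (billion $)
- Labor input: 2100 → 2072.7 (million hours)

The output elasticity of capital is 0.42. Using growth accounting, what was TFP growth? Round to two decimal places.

TFP growth was 1.95%.

Real GDP growth = (1648 − 1600) / 1600 = 3%.
Physical capital growth = (938.7 − 900) / 900 = 4.3%.
Labor input growth = (2072.7 − 2100) / 2100 = -1.3%.
Labor's share = 1 − 0.42 = 0.58.
Physical capital: 0.42 × 4.3 = 1.806 pp.
Labor input: 0.58 × (-1.3) = -0.754 pp.
TFP growth = 3 − 1.052 = 1.948%.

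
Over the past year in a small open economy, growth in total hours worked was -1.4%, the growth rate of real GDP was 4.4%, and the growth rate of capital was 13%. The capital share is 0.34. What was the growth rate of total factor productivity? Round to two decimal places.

Labor's share = 1 − 0.34 = 0.66.
Capital: 0.34 × 13 = 4.42 pp.
Total hours worked: 0.66 × (-1.4) = -0.924 pp.
TFP growth = 4.4 − 3.496 = 0.904%.

Total factor productivity growth was 0.90%.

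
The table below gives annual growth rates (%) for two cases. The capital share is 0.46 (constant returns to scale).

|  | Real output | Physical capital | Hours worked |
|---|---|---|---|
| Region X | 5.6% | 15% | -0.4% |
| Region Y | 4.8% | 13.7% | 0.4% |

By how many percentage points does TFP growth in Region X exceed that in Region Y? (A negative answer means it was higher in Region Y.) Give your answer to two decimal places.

Labor's share = 1 − 0.46 = 0.54.
Region X: TFP = 5.6 − 6.9 + 0.216 = -1.084%.
Region Y: TFP = 4.8 − 6.302 − 0.216 = -1.718%.
Difference = -1.084 − (-1.718) = 0.634 pp.

0.63 percentage points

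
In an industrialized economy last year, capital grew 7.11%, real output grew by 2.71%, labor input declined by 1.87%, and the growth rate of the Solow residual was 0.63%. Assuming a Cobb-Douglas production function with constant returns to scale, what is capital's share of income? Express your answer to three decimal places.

gY = gA + α·gK + (1−α)·gL, so gY − gA − gL = α(gK − gL).
2.71 − 0.63 + 1.87 = α × (7.11 − (-1.87)).
3.95 = 8.98 α, so α = 0.43987.

α = 0.440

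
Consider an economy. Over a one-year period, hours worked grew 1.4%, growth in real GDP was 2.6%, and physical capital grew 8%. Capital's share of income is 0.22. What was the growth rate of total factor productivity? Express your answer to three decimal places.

Labor's share = 1 − 0.22 = 0.78.
Physical capital: 0.22 × 8 = 1.76 pp.
Hours worked: 0.78 × 1.4 = 1.092 pp.
TFP growth = 2.6 − 2.852 = -0.252%.

-0.252%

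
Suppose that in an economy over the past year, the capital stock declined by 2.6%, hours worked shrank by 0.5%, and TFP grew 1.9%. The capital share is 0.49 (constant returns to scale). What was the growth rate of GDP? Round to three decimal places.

0.371%

Labor's share = 1 − 0.49 = 0.51.
The capital stock: 0.49 × (-2.6) = -1.274 pp.
Hours worked: 0.51 × (-0.5) = -0.255 pp.
Output growth = 1.9 + (-1.529) = 0.371%.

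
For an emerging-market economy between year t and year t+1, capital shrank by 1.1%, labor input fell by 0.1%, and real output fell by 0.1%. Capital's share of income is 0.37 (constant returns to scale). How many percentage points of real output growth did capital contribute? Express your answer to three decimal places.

-0.407

Contribution = share × growth = 0.37 × (-1.1) = -0.407 pp.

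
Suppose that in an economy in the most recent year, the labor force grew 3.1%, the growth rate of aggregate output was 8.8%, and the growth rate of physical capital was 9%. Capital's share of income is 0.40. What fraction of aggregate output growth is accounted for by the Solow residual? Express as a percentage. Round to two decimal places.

The Solow residual accounted for 37.95% of growth.

Labor's share = 1 − 0.4 = 0.6.
Physical capital: 0.4 × 9 = 3.6 pp.
The labor force: 0.6 × 3.1 = 1.86 pp.
TFP growth = 8.8 − 5.46 = 3.34%.
TFP share of growth = 3.34 / 8.8 × 100 = 37.9545%.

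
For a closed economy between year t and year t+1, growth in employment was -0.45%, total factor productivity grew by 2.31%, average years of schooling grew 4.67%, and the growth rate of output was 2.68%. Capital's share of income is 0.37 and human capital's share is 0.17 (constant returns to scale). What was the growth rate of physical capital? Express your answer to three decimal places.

-0.586%

Labor's share = 1 − 0.37 − 0.17 = 0.46.
gY = gA + 0.17×4.67 + 0.46×(-0.45) + 0.37×g.
0.37×g = 2.68 − 2.31 − 0.5869 = -0.2169.
g = -0.2169 / 0.37 = -0.58622%.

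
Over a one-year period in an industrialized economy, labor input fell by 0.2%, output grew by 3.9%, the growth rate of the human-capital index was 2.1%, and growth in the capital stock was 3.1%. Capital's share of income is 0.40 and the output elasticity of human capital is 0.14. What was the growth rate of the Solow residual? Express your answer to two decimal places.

Labor's share = 1 − 0.4 − 0.14 = 0.46.
The capital stock: 0.4 × 3.1 = 1.24 pp.
The human-capital index: 0.14 × 2.1 = 0.294 pp.
Labor input: 0.46 × (-0.2) = -0.092 pp.
TFP growth = 3.9 − 1.442 = 2.458%.

The Solow residual grew 2.46%.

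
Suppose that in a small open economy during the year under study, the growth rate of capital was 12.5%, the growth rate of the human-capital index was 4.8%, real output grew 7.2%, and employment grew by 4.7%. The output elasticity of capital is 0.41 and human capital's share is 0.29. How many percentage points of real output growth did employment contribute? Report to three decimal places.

1.410 pp

Labor's share = 1 − 0.41 − 0.29 = 0.3.
Contribution = share × growth = 0.3 × 4.7 = 1.41 pp.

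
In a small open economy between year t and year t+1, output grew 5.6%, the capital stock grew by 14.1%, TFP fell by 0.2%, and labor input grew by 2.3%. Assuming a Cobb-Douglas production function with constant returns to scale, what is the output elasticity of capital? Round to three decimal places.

gY = gA + α·gK + (1−α)·gL, so gY − gA − gL = α(gK − gL).
5.6 + 0.2 − 2.3 = α × (14.1 − 2.3).
3.5 = 11.8 α, so α = 0.29661.

α = 0.297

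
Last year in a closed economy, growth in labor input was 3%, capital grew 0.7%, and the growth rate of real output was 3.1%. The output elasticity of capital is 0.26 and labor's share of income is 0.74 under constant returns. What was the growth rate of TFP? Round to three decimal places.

Labor's share = 1 − 0.26 = 0.74.
Capital: 0.26 × 0.7 = 0.182 pp.
Labor input: 0.74 × 3 = 2.22 pp.
TFP growth = 3.1 − 2.402 = 0.698%.

0.698%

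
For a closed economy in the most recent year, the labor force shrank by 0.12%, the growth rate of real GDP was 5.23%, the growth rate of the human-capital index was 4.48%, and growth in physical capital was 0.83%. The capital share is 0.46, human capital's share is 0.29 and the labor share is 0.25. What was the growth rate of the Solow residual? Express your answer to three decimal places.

3.579%

Labor's share = 1 − 0.46 − 0.29 = 0.25.
Physical capital: 0.46 × 0.83 = 0.3818 pp.
The human-capital index: 0.29 × 4.48 = 1.2992 pp.
The labor force: 0.25 × (-0.12) = -0.03 pp.
TFP growth = 5.23 − 1.651 = 3.579%.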